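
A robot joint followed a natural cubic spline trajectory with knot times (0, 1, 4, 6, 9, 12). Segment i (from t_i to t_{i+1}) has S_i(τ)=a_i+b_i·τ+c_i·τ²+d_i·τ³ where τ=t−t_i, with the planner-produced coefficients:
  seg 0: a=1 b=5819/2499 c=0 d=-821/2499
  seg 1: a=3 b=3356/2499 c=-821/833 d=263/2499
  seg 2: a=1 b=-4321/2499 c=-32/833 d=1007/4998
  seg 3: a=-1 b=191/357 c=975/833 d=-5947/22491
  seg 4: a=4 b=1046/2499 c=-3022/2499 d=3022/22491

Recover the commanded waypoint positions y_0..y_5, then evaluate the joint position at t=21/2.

y_0=1 y_1=3 y_2=1 y_3=-1 y_4=4 y_5=-2
S(21/2) = 7865/3332

y_0 = S_0(0) = a_0 = 1
y_1 = S_1(0) = a_1 = 3
y_2 = S_2(0) = a_2 = 1
y_3 = S_3(0) = a_3 = -1
y_4 = S_4(0) = a_4 = 4
y_5 = S_4(3) = -2
t_q=21/2 is in segment 4 (τ=3/2); S_4(τ)=7865/3332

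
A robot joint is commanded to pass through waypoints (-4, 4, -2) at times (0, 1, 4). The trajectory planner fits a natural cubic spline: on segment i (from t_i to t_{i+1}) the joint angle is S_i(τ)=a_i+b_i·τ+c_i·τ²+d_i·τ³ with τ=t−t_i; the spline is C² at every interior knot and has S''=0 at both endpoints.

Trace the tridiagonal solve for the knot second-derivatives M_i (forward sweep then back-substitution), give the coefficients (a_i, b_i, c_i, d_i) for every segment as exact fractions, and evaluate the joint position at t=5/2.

  seg 0: a=-4 b=37/4 c=0 d=-5/4
  seg 1: a=4 b=11/2 c=-15/4 d=5/12
S(5/2) = 167/32

Δ: Δ0=8, Δ1=-2
row 1: diag=8, rhs=-60; c'=3/8, d'=-15/2
back: M1=-15/2
M: M0=0, M1=-15/2, M2=0
seg 0: a=-4, c=M0/2=0, d=(M1−M0)/(6·1)=-5/4, b=Δ0−h0·(2M0+M1)/6=37/4
seg 1: a=4, c=M1/2=-15/4, d=(M2−M1)/(6·3)=5/12, b=Δ1−h1·(2M1+M2)/6=11/2
t_q=5/2 → seg 1, τ=3/2; S=4+11/2·τ+-15/4·τ²+5/12·τ³=167/32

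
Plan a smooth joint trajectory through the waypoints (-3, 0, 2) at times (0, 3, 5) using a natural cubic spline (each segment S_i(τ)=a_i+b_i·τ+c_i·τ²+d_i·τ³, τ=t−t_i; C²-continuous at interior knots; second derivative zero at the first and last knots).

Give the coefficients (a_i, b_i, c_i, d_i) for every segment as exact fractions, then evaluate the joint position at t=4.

Δ: Δ0=1, Δ1=1
row 1: diag=10, rhs=0; c'=1/5, d'=0
back: M1=0
M: M0=0, M1=0, M2=0
seg 0: a=-3, c=M0/2=0, d=(M1−M0)/(6·3)=0, b=Δ0−h0·(2M0+M1)/6=1
seg 1: a=0, c=M1/2=0, d=(M2−M1)/(6·2)=0, b=Δ1−h1·(2M1+M2)/6=1
t_q=4 → seg 1, τ=1; S=0+1·τ+0·τ²+0·τ³=1

  seg 0: a=-3 b=1 c=0 d=0
  seg 1: a=0 b=1 c=0 d=0
S(4) = 1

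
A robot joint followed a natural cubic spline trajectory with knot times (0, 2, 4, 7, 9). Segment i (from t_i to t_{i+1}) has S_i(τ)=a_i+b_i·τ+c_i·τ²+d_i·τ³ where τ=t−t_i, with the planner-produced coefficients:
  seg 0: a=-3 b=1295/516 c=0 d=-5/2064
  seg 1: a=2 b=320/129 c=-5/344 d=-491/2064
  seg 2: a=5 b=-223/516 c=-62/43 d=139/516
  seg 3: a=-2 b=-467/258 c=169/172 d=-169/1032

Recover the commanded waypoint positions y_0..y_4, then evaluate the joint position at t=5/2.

y_0 = S_0(0) = a_0 = -3
y_1 = S_1(0) = a_1 = 2
y_2 = S_2(0) = a_2 = 5
y_3 = S_3(0) = a_3 = -2
y_4 = S_3(2) = -3
t_q=5/2 is in segment 1 (τ=1/2); S_1(τ)=17651/5504

y_0=-3 y_1=2 y_2=5 y_3=-2 y_4=-3
S(5/2) = 17651/5504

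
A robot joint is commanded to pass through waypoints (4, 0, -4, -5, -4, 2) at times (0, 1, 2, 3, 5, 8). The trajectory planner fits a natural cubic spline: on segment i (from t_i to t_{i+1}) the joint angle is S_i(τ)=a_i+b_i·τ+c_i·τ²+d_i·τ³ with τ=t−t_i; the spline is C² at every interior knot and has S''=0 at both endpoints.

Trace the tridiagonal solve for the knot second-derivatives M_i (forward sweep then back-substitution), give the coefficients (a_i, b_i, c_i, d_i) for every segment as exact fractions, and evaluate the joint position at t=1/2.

Δ: Δ0=-4, Δ1=-4, Δ2=-1, Δ3=1/2, Δ4=2
row 1: diag=4, rhs=0; c'=1/4, d'=0
row 2: denom=4−1·1/4=15/4; d'=(18−1·0)/(15/4)=24/5
row 3: denom=6−1·4/15=86/15; d'=(9−1·24/5)/(86/15)=63/86
row 4: denom=10−2·15/43=400/43; d'=(9−2·63/86)/(400/43)=81/100
back: M4=81/100
back: M3=63/86−15/43·81/100=9/20
back: M2=24/5−4/15·9/20=117/25
back: M1=0−1/4·117/25=-117/100
M: M0=0, M1=-117/100, M2=117/25, M3=9/20, M4=81/100, M5=0
seg 0: a=4, c=M0/2=0, d=(M1−M0)/(6·1)=-39/200, b=Δ0−h0·(2M0+M1)/6=-761/200
seg 1: a=0, c=M1/2=-117/200, d=(M2−M1)/(6·1)=39/40, b=Δ1−h1·(2M1+M2)/6=-439/100
seg 2: a=-4, c=M2/2=117/50, d=(M3−M2)/(6·1)=-141/200, b=Δ2−h2·(2M2+M3)/6=-527/200
seg 3: a=-5, c=M3/2=9/40, d=(M4−M3)/(6·2)=3/100, b=Δ3−h3·(2M3+M4)/6=-7/100
seg 4: a=-4, c=M4/2=81/200, d=(M5−M4)/(6·3)=-9/200, b=Δ4−h4·(2M4+M5)/6=119/100
t_q=1/2 → seg 0, τ=1/2; S=4+-761/200·τ+0·τ²+-39/200·τ³=3317/1600

  seg 0: a=4 b=-761/200 c=0 d=-39/200
  seg 1: a=0 b=-439/100 c=-117/200 d=39/40
  seg 2: a=-4 b=-527/200 c=117/50 d=-141/200
  seg 3: a=-5 b=-7/100 c=9/40 d=3/100
  seg 4: a=-4 b=119/100 c=81/200 d=-9/200
S(1/2) = 3317/1600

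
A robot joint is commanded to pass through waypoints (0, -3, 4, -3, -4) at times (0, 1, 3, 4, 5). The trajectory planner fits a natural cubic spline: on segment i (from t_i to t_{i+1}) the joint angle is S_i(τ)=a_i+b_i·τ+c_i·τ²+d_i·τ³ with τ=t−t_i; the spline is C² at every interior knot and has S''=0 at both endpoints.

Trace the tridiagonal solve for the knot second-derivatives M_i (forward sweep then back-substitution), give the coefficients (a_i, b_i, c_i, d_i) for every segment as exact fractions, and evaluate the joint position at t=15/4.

Δ: Δ0=-3, Δ1=7/2, Δ2=-7, Δ3=-1
row 1: diag=6, rhs=39; c'=1/3, d'=13/2
row 2: denom=6−2·1/3=16/3; d'=(-63−2·13/2)/(16/3)=-57/4
row 3: denom=4−1·3/16=61/16; d'=(36−1·-57/4)/(61/16)=804/61
back: M3=804/61
back: M2=-57/4−3/16·804/61=-1020/61
back: M1=13/2−1/3·-1020/61=1473/122
M: M0=0, M1=1473/122, M2=-1020/61, M3=804/61, M4=0
seg 0: a=0, c=M0/2=0, d=(M1−M0)/(6·1)=491/244, b=Δ0−h0·(2M0+M1)/6=-1223/244
seg 1: a=-3, c=M1/2=1473/244, d=(M2−M1)/(6·2)=-1171/488, b=Δ1−h1·(2M1+M2)/6=125/122
seg 2: a=4, c=M2/2=-510/61, d=(M3−M2)/(6·1)=304/61, b=Δ2−h2·(2M2+M3)/6=-221/61
seg 3: a=-3, c=M3/2=402/61, d=(M4−M3)/(6·1)=-134/61, b=Δ3−h3·(2M3+M4)/6=-329/61
t_q=15/4 → seg 2, τ=3/4; S=4+-221/61·τ+-510/61·τ²+304/61·τ³=-643/488

  seg 0: a=0 b=-1223/244 c=0 d=491/244
  seg 1: a=-3 b=125/122 c=1473/244 d=-1171/488
  seg 2: a=4 b=-221/61 c=-510/61 d=304/61
  seg 3: a=-3 b=-329/61 c=402/61 d=-134/61
S(15/4) = -643/488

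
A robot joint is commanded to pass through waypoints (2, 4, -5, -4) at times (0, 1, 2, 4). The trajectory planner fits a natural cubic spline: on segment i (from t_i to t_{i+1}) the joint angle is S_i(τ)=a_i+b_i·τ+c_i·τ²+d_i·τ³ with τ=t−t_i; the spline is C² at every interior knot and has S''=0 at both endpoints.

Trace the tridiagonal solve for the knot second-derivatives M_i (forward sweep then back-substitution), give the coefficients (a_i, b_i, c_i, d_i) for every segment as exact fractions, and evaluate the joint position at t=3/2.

Δ: Δ0=2, Δ1=-9, Δ2=1/2
row 1: diag=4, rhs=-66; c'=1/4, d'=-33/2
row 2: denom=6−1·1/4=23/4; d'=(57−1·-33/2)/(23/4)=294/23
back: M2=294/23
back: M1=-33/2−1/4·294/23=-453/23
M: M0=0, M1=-453/23, M2=294/23, M3=0
seg 0: a=2, c=M0/2=0, d=(M1−M0)/(6·1)=-151/46, b=Δ0−h0·(2M0+M1)/6=243/46
seg 1: a=4, c=M1/2=-453/46, d=(M2−M1)/(6·1)=249/46, b=Δ1−h1·(2M1+M2)/6=-105/23
seg 2: a=-5, c=M2/2=147/23, d=(M3−M2)/(6·2)=-49/46, b=Δ2−h2·(2M2+M3)/6=-369/46
t_q=3/2 → seg 1, τ=1/2; S=4+-105/23·τ+-453/46·τ²+249/46·τ³=-25/368

  seg 0: a=2 b=243/46 c=0 d=-151/46
  seg 1: a=4 b=-105/23 c=-453/46 d=249/46
  seg 2: a=-5 b=-369/46 c=147/23 d=-49/46
S(3/2) = -25/368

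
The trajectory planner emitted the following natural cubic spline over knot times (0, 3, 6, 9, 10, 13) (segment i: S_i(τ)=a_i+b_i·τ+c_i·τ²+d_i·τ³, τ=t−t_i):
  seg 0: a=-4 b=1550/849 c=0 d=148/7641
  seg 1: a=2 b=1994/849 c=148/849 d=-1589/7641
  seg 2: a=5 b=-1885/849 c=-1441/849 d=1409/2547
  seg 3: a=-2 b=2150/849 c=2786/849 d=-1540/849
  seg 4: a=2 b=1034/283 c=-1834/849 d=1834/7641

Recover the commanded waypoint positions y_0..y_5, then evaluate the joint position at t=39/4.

y_0=-4 y_1=2 y_2=5 y_3=-2 y_4=2 y_5=0
S(39/4) = 4437/4528

y_0 = S_0(0) = a_0 = -4
y_1 = S_1(0) = a_1 = 2
y_2 = S_2(0) = a_2 = 5
y_3 = S_3(0) = a_3 = -2
y_4 = S_4(0) = a_4 = 2
y_5 = S_4(3) = 0
t_q=39/4 is in segment 3 (τ=3/4); S_3(τ)=4437/4528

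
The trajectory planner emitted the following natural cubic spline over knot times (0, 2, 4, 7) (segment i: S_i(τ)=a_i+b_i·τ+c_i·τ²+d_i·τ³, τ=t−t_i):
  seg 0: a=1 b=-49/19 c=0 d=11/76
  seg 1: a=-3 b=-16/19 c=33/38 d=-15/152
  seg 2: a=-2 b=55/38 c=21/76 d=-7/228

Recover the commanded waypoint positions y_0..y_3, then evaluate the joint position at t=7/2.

y_0=1 y_1=-3 y_2=-2 y_3=4
S(7/2) = -3213/1216

y_0 = S_0(0) = a_0 = 1
y_1 = S_1(0) = a_1 = -3
y_2 = S_2(0) = a_2 = -2
y_3 = S_2(3) = 4
t_q=7/2 is in segment 1 (τ=3/2); S_1(τ)=-3213/1216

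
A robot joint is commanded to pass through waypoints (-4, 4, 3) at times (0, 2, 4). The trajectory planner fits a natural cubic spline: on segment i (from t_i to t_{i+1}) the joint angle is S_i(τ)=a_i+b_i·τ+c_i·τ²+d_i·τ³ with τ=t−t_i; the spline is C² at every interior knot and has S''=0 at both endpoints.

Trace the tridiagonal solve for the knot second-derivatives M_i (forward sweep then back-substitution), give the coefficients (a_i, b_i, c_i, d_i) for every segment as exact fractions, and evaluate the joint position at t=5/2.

  seg 0: a=-4 b=41/8 c=0 d=-9/32
  seg 1: a=4 b=7/4 c=-27/16 d=9/32
S(5/2) = 1149/256

Δ: Δ0=4, Δ1=-1/2
row 1: diag=8, rhs=-27; c'=1/4, d'=-27/8
back: M1=-27/8
M: M0=0, M1=-27/8, M2=0
seg 0: a=-4, c=M0/2=0, d=(M1−M0)/(6·2)=-9/32, b=Δ0−h0·(2M0+M1)/6=41/8
seg 1: a=4, c=M1/2=-27/16, d=(M2−M1)/(6·2)=9/32, b=Δ1−h1·(2M1+M2)/6=7/4
t_q=5/2 → seg 1, τ=1/2; S=4+7/4·τ+-27/16·τ²+9/32·τ³=1149/256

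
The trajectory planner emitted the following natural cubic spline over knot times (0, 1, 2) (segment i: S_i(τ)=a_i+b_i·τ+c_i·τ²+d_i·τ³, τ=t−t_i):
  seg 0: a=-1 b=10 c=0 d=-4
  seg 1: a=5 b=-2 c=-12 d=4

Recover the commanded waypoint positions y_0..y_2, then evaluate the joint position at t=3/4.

y_0 = S_0(0) = a_0 = -1
y_1 = S_1(0) = a_1 = 5
y_2 = S_1(1) = -5
t_q=3/4 is in segment 0 (τ=3/4); S_0(τ)=77/16

y_0=-1 y_1=5 y_2=-5
S(3/4) = 77/16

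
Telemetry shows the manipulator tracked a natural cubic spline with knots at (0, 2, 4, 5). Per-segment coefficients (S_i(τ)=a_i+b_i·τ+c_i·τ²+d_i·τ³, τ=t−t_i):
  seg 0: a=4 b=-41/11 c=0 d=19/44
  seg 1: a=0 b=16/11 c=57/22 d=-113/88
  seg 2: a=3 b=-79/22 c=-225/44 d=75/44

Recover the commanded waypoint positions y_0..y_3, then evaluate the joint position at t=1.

y_0 = S_0(0) = a_0 = 4
y_1 = S_1(0) = a_1 = 0
y_2 = S_2(0) = a_2 = 3
y_3 = S_2(1) = -4
t_q=1 is in segment 0 (τ=1); S_0(τ)=31/44

y_0=4 y_1=0 y_2=3 y_3=-4
S(1) = 31/44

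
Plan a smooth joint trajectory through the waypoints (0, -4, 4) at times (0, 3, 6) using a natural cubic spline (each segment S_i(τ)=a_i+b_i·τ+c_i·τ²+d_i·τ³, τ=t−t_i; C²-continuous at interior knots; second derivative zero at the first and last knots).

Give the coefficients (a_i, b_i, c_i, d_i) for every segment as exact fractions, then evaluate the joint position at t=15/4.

  seg 0: a=0 b=-7/3 c=0 d=1/9
  seg 1: a=-4 b=2/3 c=1 d=-1/9
S(15/4) = -191/64

Δ: Δ0=-4/3, Δ1=8/3
row 1: diag=12, rhs=24; c'=1/4, d'=2
back: M1=2
M: M0=0, M1=2, M2=0
seg 0: a=0, c=M0/2=0, d=(M1−M0)/(6·3)=1/9, b=Δ0−h0·(2M0+M1)/6=-7/3
seg 1: a=-4, c=M1/2=1, d=(M2−M1)/(6·3)=-1/9, b=Δ1−h1·(2M1+M2)/6=2/3
t_q=15/4 → seg 1, τ=3/4; S=-4+2/3·τ+1·τ²+-1/9·τ³=-191/64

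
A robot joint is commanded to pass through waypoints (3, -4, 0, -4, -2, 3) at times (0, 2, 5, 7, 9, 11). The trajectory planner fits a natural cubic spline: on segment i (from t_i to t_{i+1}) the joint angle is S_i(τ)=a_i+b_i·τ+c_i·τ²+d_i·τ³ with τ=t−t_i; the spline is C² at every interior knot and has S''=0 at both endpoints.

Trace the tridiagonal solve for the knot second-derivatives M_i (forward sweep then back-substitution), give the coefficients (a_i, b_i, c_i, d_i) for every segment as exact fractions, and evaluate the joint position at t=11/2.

  seg 0: a=3 b=-37399/7710 c=0 d=5207/15420
  seg 1: a=-4 b=-6157/7710 c=5207/2570 d=-5071/11565
  seg 2: a=0 b=-3709/7710 c=-987/514 d=17899/30840
  seg 3: a=-4 b=-4616/3855 c=8029/5140 d=-1429/6168
  seg 4: a=-2 b=17507/7710 c=221/1285 d=-221/7710
S(11/2) = -10659/16448

Δ: Δ0=-7/2, Δ1=4/3, Δ2=-2, Δ3=1, Δ4=5/2
row 1: diag=10, rhs=29; c'=3/10, d'=29/10
row 2: denom=10−3·3/10=91/10; d'=(-20−3·29/10)/(91/10)=-41/13
row 3: denom=8−2·20/91=688/91; d'=(18−2·-41/13)/(688/91)=553/172
row 4: denom=8−2·91/344=1285/172; d'=(9−2·553/172)/(1285/172)=442/1285
back: M4=442/1285
back: M3=553/172−91/344·442/1285=8029/2570
back: M2=-41/13−20/91·8029/2570=-987/257
back: M1=29/10−3/10·-987/257=5207/1285
M: M0=0, M1=5207/1285, M2=-987/257, M3=8029/2570, M4=442/1285, M5=0
seg 0: a=3, c=M0/2=0, d=(M1−M0)/(6·2)=5207/15420, b=Δ0−h0·(2M0+M1)/6=-37399/7710
seg 1: a=-4, c=M1/2=5207/2570, d=(M2−M1)/(6·3)=-5071/11565, b=Δ1−h1·(2M1+M2)/6=-6157/7710
seg 2: a=0, c=M2/2=-987/514, d=(M3−M2)/(6·2)=17899/30840, b=Δ2−h2·(2M2+M3)/6=-3709/7710
seg 3: a=-4, c=M3/2=8029/5140, d=(M4−M3)/(6·2)=-1429/6168, b=Δ3−h3·(2M3+M4)/6=-4616/3855
seg 4: a=-2, c=M4/2=221/1285, d=(M5−M4)/(6·2)=-221/7710, b=Δ4−h4·(2M4+M5)/6=17507/7710
t_q=11/2 → seg 2, τ=1/2; S=0+-3709/7710·τ+-987/514·τ²+17899/30840·τ³=-10659/16448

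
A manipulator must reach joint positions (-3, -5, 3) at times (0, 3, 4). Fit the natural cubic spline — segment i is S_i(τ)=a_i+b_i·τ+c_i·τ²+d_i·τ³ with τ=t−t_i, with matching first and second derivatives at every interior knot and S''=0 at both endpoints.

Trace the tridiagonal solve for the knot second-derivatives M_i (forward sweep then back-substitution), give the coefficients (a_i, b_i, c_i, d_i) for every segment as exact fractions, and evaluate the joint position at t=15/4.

Δ: Δ0=-2/3, Δ1=8
row 1: diag=8, rhs=52; c'=1/8, d'=13/2
back: M1=13/2
M: M0=0, M1=13/2, M2=0
seg 0: a=-3, c=M0/2=0, d=(M1−M0)/(6·3)=13/36, b=Δ0−h0·(2M0+M1)/6=-47/12
seg 1: a=-5, c=M1/2=13/4, d=(M2−M1)/(6·1)=-13/12, b=Δ1−h1·(2M1+M2)/6=35/6
t_q=15/4 → seg 1, τ=3/4; S=-5+35/6·τ+13/4·τ²+-13/12·τ³=191/256

  seg 0: a=-3 b=-47/12 c=0 d=13/36
  seg 1: a=-5 b=35/6 c=13/4 d=-13/12
S(15/4) = 191/256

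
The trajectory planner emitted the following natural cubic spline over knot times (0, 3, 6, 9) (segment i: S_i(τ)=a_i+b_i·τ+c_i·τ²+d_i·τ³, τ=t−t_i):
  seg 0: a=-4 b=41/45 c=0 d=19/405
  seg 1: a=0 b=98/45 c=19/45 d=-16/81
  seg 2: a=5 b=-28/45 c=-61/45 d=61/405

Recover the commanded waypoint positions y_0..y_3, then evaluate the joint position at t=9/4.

y_0=-4 y_1=0 y_2=5 y_3=-5
S(9/4) = -453/320

y_0 = S_0(0) = a_0 = -4
y_1 = S_1(0) = a_1 = 0
y_2 = S_2(0) = a_2 = 5
y_3 = S_2(3) = -5
t_q=9/4 is in segment 0 (τ=9/4); S_0(τ)=-453/320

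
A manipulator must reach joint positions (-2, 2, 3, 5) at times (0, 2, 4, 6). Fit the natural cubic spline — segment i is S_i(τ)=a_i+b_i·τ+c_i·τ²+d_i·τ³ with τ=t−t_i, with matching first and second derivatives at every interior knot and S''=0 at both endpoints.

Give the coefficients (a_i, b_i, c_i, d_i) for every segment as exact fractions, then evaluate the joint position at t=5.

Δ: Δ0=2, Δ1=1/2, Δ2=1
row 1: diag=8, rhs=-9; c'=1/4, d'=-9/8
row 2: denom=8−2·1/4=15/2; d'=(3−2·-9/8)/(15/2)=7/10
back: M2=7/10
back: M1=-9/8−1/4·7/10=-13/10
M: M0=0, M1=-13/10, M2=7/10, M3=0
seg 0: a=-2, c=M0/2=0, d=(M1−M0)/(6·2)=-13/120, b=Δ0−h0·(2M0+M1)/6=73/30
seg 1: a=2, c=M1/2=-13/20, d=(M2−M1)/(6·2)=1/6, b=Δ1−h1·(2M1+M2)/6=17/15
seg 2: a=3, c=M2/2=7/20, d=(M3−M2)/(6·2)=-7/120, b=Δ2−h2·(2M2+M3)/6=8/15
t_q=5 → seg 2, τ=1; S=3+8/15·τ+7/20·τ²+-7/120·τ³=153/40

  seg 0: a=-2 b=73/30 c=0 d=-13/120
  seg 1: a=2 b=17/15 c=-13/20 d=1/6
  seg 2: a=3 b=8/15 c=7/20 d=-7/120
S(5) = 153/40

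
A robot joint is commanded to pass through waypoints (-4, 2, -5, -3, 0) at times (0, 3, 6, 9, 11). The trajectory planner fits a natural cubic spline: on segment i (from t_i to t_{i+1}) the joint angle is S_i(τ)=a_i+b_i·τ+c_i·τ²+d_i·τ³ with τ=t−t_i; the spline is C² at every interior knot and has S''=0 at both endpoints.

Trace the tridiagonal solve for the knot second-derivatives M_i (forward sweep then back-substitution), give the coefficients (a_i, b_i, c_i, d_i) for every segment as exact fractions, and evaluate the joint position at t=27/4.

Δ: Δ0=2, Δ1=-7/3, Δ2=2/3, Δ3=3/2
row 1: diag=12, rhs=-26; c'=1/4, d'=-13/6
row 2: denom=12−3·1/4=45/4; d'=(18−3·-13/6)/(45/4)=98/45
row 3: denom=10−3·4/15=46/5; d'=(5−3·98/45)/(46/5)=-1/6
back: M3=-1/6
back: M2=98/45−4/15·-1/6=20/9
back: M1=-13/6−1/4·20/9=-49/18
M: M0=0, M1=-49/18, M2=20/9, M3=-1/6, M4=0
seg 0: a=-4, c=M0/2=0, d=(M1−M0)/(6·3)=-49/324, b=Δ0−h0·(2M0+M1)/6=121/36
seg 1: a=2, c=M1/2=-49/36, d=(M2−M1)/(6·3)=89/324, b=Δ1−h1·(2M1+M2)/6=-13/18
seg 2: a=-5, c=M2/2=10/9, d=(M3−M2)/(6·3)=-43/324, b=Δ2−h2·(2M2+M3)/6=-53/36
seg 3: a=-3, c=M3/2=-1/12, d=(M4−M3)/(6·2)=1/72, b=Δ3−h3·(2M3+M4)/6=29/18
t_q=27/4 → seg 2, τ=3/4; S=-5+-53/36·τ+10/9·τ²+-43/324·τ³=-1417/256

  seg 0: a=-4 b=121/36 c=0 d=-49/324
  seg 1: a=2 b=-13/18 c=-49/36 d=89/324
  seg 2: a=-5 b=-53/36 c=10/9 d=-43/324
  seg 3: a=-3 b=29/18 c=-1/12 d=1/72
S(27/4) = -1417/256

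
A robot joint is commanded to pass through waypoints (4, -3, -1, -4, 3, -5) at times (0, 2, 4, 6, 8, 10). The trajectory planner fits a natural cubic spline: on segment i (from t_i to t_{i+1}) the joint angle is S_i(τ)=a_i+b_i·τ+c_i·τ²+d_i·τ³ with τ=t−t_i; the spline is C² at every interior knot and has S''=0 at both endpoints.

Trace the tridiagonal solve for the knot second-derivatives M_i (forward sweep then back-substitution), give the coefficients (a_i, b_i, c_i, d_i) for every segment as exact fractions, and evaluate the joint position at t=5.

  seg 0: a=4 b=-2097/418 c=0 d=317/836
  seg 1: a=-3 b=-195/418 c=951/418 d=-1289/1672
  seg 2: a=-1 b=-129/209 c=-1965/836 d=21/22
  seg 3: a=-4 b=300/209 c=2823/836 d=-245/209
  seg 4: a=3 b=183/209 c=-3057/836 d=1019/1672
S(5) = -229/76

Δ: Δ0=-7/2, Δ1=1, Δ2=-3/2, Δ3=7/2, Δ4=-4
row 1: diag=8, rhs=27; c'=1/4, d'=27/8
row 2: denom=8−2·1/4=15/2; d'=(-15−2·27/8)/(15/2)=-29/10
row 3: denom=8−2·4/15=112/15; d'=(30−2·-29/10)/(112/15)=537/112
row 4: denom=8−2·15/56=209/28; d'=(-45−2·537/112)/(209/28)=-3057/418
back: M4=-3057/418
back: M3=537/112−15/56·-3057/418=2823/418
back: M2=-29/10−4/15·2823/418=-1965/418
back: M1=27/8−1/4·-1965/418=951/209
M: M0=0, M1=951/209, M2=-1965/418, M3=2823/418, M4=-3057/418, M5=0
seg 0: a=4, c=M0/2=0, d=(M1−M0)/(6·2)=317/836, b=Δ0−h0·(2M0+M1)/6=-2097/418
seg 1: a=-3, c=M1/2=951/418, d=(M2−M1)/(6·2)=-1289/1672, b=Δ1−h1·(2M1+M2)/6=-195/418
seg 2: a=-1, c=M2/2=-1965/836, d=(M3−M2)/(6·2)=21/22, b=Δ2−h2·(2M2+M3)/6=-129/209
seg 3: a=-4, c=M3/2=2823/836, d=(M4−M3)/(6·2)=-245/209, b=Δ3−h3·(2M3+M4)/6=300/209
seg 4: a=3, c=M4/2=-3057/836, d=(M5−M4)/(6·2)=1019/1672, b=Δ4−h4·(2M4+M5)/6=183/209
t_q=5 → seg 2, τ=1; S=-1+-129/209·τ+-1965/836·τ²+21/22·τ³=-229/76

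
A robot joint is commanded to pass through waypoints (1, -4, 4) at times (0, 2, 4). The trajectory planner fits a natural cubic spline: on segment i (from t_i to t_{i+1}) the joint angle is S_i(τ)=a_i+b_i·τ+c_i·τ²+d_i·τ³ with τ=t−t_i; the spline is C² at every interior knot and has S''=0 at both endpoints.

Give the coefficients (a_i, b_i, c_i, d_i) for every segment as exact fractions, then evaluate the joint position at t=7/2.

Δ: Δ0=-5/2, Δ1=4
row 1: diag=8, rhs=39; c'=1/4, d'=39/8
back: M1=39/8
M: M0=0, M1=39/8, M2=0
seg 0: a=1, c=M0/2=0, d=(M1−M0)/(6·2)=13/32, b=Δ0−h0·(2M0+M1)/6=-33/8
seg 1: a=-4, c=M1/2=39/16, d=(M2−M1)/(6·2)=-13/32, b=Δ1−h1·(2M1+M2)/6=3/4
t_q=7/2 → seg 1, τ=3/2; S=-4+3/4·τ+39/16·τ²+-13/32·τ³=317/256

  seg 0: a=1 b=-33/8 c=0 d=13/32
  seg 1: a=-4 b=3/4 c=39/16 d=-13/32
S(7/2) = 317/256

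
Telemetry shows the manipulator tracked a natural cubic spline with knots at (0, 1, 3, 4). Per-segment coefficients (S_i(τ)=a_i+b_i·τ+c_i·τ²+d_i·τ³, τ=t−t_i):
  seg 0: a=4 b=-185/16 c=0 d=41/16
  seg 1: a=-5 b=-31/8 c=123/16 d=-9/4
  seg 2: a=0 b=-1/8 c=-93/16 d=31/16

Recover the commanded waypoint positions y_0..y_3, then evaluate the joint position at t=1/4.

y_0=4 y_1=-5 y_2=0 y_3=-4
S(1/4) = 1177/1024

y_0 = S_0(0) = a_0 = 4
y_1 = S_1(0) = a_1 = -5
y_2 = S_2(0) = a_2 = 0
y_3 = S_2(1) = -4
t_q=1/4 is in segment 0 (τ=1/4); S_0(τ)=1177/1024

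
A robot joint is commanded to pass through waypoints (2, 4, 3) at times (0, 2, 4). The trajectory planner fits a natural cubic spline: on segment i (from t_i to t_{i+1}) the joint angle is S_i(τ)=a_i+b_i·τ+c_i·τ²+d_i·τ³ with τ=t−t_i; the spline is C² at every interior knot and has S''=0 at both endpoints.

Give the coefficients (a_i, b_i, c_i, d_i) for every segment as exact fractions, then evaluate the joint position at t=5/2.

Δ: Δ0=1, Δ1=-1/2
row 1: diag=8, rhs=-9; c'=1/4, d'=-9/8
back: M1=-9/8
M: M0=0, M1=-9/8, M2=0
seg 0: a=2, c=M0/2=0, d=(M1−M0)/(6·2)=-3/32, b=Δ0−h0·(2M0+M1)/6=11/8
seg 1: a=4, c=M1/2=-9/16, d=(M2−M1)/(6·2)=3/32, b=Δ1−h1·(2M1+M2)/6=1/4
t_q=5/2 → seg 1, τ=1/2; S=4+1/4·τ+-9/16·τ²+3/32·τ³=1023/256

  seg 0: a=2 b=11/8 c=0 d=-3/32
  seg 1: a=4 b=1/4 c=-9/16 d=3/32
S(5/2) = 1023/256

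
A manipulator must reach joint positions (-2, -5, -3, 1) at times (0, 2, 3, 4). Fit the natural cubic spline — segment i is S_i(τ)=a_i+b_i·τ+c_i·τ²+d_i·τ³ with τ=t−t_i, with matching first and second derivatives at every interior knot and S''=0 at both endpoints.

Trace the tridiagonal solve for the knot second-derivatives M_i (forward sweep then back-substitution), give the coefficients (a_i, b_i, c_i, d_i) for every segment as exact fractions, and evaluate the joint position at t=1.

  seg 0: a=-2 b=-117/46 c=0 d=6/23
  seg 1: a=-5 b=27/46 c=36/23 d=-7/46
  seg 2: a=-3 b=75/23 c=51/46 d=-17/46
S(1) = -197/46

Δ: Δ0=-3/2, Δ1=2, Δ2=4
row 1: diag=6, rhs=21; c'=1/6, d'=7/2
row 2: denom=4−1·1/6=23/6; d'=(12−1·7/2)/(23/6)=51/23
back: M2=51/23
back: M1=7/2−1/6·51/23=72/23
M: M0=0, M1=72/23, M2=51/23, M3=0
seg 0: a=-2, c=M0/2=0, d=(M1−M0)/(6·2)=6/23, b=Δ0−h0·(2M0+M1)/6=-117/46
seg 1: a=-5, c=M1/2=36/23, d=(M2−M1)/(6·1)=-7/46, b=Δ1−h1·(2M1+M2)/6=27/46
seg 2: a=-3, c=M2/2=51/46, d=(M3−M2)/(6·1)=-17/46, b=Δ2−h2·(2M2+M3)/6=75/23
t_q=1 → seg 0, τ=1; S=-2+-117/46·τ+0·τ²+6/23·τ³=-197/46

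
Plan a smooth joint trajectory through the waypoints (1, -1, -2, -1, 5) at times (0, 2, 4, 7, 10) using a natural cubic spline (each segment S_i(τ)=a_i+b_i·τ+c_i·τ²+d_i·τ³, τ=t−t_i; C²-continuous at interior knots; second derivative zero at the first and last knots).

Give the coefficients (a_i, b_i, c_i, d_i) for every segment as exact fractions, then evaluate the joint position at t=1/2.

  seg 0: a=1 b=-133/120 c=0 d=13/480
  seg 1: a=-1 b=-47/60 c=13/80 d=-1/96
  seg 2: a=-2 b=-31/120 c=1/10 d=7/216
  seg 3: a=-1 b=73/60 c=47/120 d=-47/1080
S(1/2) = 115/256

Δ: Δ0=-1, Δ1=-1/2, Δ2=1/3, Δ3=2
row 1: diag=8, rhs=3; c'=1/4, d'=3/8
row 2: denom=10−2·1/4=19/2; d'=(5−2·3/8)/(19/2)=17/38
row 3: denom=12−3·6/19=210/19; d'=(10−3·17/38)/(210/19)=47/60
back: M3=47/60
back: M2=17/38−6/19·47/60=1/5
back: M1=3/8−1/4·1/5=13/40
M: M0=0, M1=13/40, M2=1/5, M3=47/60, M4=0
seg 0: a=1, c=M0/2=0, d=(M1−M0)/(6·2)=13/480, b=Δ0−h0·(2M0+M1)/6=-133/120
seg 1: a=-1, c=M1/2=13/80, d=(M2−M1)/(6·2)=-1/96, b=Δ1−h1·(2M1+M2)/6=-47/60
seg 2: a=-2, c=M2/2=1/10, d=(M3−M2)/(6·3)=7/216, b=Δ2−h2·(2M2+M3)/6=-31/120
seg 3: a=-1, c=M3/2=47/120, d=(M4−M3)/(6·3)=-47/1080, b=Δ3−h3·(2M3+M4)/6=73/60
t_q=1/2 → seg 0, τ=1/2; S=1+-133/120·τ+0·τ²+13/480·τ³=115/256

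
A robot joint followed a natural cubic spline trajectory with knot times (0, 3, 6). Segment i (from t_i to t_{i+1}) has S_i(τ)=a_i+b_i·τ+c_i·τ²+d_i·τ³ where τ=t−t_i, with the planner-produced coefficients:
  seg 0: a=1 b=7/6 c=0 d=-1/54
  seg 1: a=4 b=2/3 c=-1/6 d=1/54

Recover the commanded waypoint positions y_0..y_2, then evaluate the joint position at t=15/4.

y_0=1 y_1=4 y_2=5
S(15/4) = 565/128

y_0 = S_0(0) = a_0 = 1
y_1 = S_1(0) = a_1 = 4
y_2 = S_1(3) = 5
t_q=15/4 is in segment 1 (τ=3/4); S_1(τ)=565/128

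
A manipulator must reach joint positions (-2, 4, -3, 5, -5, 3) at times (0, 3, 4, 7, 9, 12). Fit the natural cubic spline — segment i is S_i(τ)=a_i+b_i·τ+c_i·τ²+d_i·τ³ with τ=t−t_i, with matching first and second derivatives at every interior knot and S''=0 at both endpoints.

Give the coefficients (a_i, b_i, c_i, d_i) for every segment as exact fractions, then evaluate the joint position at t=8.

  seg 0: a=-2 b=5429/888 c=0 d=-3653/7992
  seg 1: a=4 b=-2765/444 c=-3653/888 d=989/296
  seg 2: a=-3 b=-3935/888 c=656/111 d=-1049/888
  seg 3: a=5 b=-385/444 c=-4193/888 d=393/296
  seg 4: a=-5 b=-1697/444 c=2881/888 d=-2881/7992
S(8) = 82/111

Δ: Δ0=2, Δ1=-7, Δ2=8/3, Δ3=-5, Δ4=8/3
row 1: diag=8, rhs=-54; c'=1/8, d'=-27/4
row 2: denom=8−1·1/8=63/8; d'=(58−1·-27/4)/(63/8)=74/9
row 3: denom=10−3·8/21=62/7; d'=(-46−3·74/9)/(62/7)=-742/93
row 4: denom=10−2·7/31=296/31; d'=(46−2·-742/93)/(296/31)=2881/444
back: M4=2881/444
back: M3=-742/93−7/31·2881/444=-4193/444
back: M2=74/9−8/21·-4193/444=1312/111
back: M1=-27/4−1/8·1312/111=-3653/444
M: M0=0, M1=-3653/444, M2=1312/111, M3=-4193/444, M4=2881/444, M5=0
seg 0: a=-2, c=M0/2=0, d=(M1−M0)/(6·3)=-3653/7992, b=Δ0−h0·(2M0+M1)/6=5429/888
seg 1: a=4, c=M1/2=-3653/888, d=(M2−M1)/(6·1)=989/296, b=Δ1−h1·(2M1+M2)/6=-2765/444
seg 2: a=-3, c=M2/2=656/111, d=(M3−M2)/(6·3)=-1049/888, b=Δ2−h2·(2M2+M3)/6=-3935/888
seg 3: a=5, c=M3/2=-4193/888, d=(M4−M3)/(6·2)=393/296, b=Δ3−h3·(2M3+M4)/6=-385/444
seg 4: a=-5, c=M4/2=2881/888, d=(M5−M4)/(6·3)=-2881/7992, b=Δ4−h4·(2M4+M5)/6=-1697/444
t_q=8 → seg 3, τ=1; S=5+-385/444·τ+-4193/888·τ²+393/296·τ³=82/111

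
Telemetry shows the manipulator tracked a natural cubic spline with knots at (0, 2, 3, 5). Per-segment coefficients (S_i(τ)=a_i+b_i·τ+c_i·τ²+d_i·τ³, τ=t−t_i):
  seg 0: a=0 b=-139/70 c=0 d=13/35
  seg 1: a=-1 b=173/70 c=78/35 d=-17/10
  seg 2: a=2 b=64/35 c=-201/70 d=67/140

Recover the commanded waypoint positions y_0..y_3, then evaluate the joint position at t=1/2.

y_0 = S_0(0) = a_0 = 0
y_1 = S_1(0) = a_1 = -1
y_2 = S_2(0) = a_2 = 2
y_3 = S_2(2) = -2
t_q=1/2 is in segment 0 (τ=1/2); S_0(τ)=-53/56

y_0=0 y_1=-1 y_2=2 y_3=-2
S(1/2) = -53/56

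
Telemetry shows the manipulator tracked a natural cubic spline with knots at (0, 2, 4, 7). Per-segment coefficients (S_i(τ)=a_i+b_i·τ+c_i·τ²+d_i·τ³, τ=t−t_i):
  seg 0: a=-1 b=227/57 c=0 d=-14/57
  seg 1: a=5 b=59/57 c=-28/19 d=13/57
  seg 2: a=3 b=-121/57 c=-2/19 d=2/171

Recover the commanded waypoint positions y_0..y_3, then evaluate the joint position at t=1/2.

y_0 = S_0(0) = a_0 = -1
y_1 = S_1(0) = a_1 = 5
y_2 = S_2(0) = a_2 = 3
y_3 = S_2(3) = -4
t_q=1/2 is in segment 0 (τ=1/2); S_0(τ)=73/76

y_0=-1 y_1=5 y_2=3 y_3=-4
S(1/2) = 73/76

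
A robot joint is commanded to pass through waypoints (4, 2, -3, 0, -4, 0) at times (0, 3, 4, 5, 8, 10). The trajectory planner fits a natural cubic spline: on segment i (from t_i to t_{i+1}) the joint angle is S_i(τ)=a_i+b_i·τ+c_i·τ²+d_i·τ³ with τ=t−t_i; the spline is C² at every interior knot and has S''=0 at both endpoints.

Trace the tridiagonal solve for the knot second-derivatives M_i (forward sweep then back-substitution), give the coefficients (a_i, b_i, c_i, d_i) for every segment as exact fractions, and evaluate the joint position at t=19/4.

  seg 0: a=4 b=4012/2121 c=0 d=-5426/19089
  seg 1: a=2 b=-12266/2121 c=-5426/2121 d=7087/2121
  seg 2: a=-3 b=-619/707 c=15835/2121 d=-7615/2121
  seg 3: a=0 b=6968/2121 c=-7010/2121 d=11234/19089
  seg 4: a=-4 b=-1390/2121 c=1408/707 d=-704/2121
S(19/4) = -43971/45248

Δ: Δ0=-2/3, Δ1=-5, Δ2=3, Δ3=-4/3, Δ4=2
row 1: diag=8, rhs=-26; c'=1/8, d'=-13/4
row 2: denom=4−1·1/8=31/8; d'=(48−1·-13/4)/(31/8)=410/31
row 3: denom=8−1·8/31=240/31; d'=(-26−1·410/31)/(240/31)=-76/15
row 4: denom=10−3·31/80=707/80; d'=(20−3·-76/15)/(707/80)=2816/707
back: M4=2816/707
back: M3=-76/15−31/80·2816/707=-14020/2121
back: M2=410/31−8/31·-14020/2121=31670/2121
back: M1=-13/4−1/8·31670/2121=-10852/2121
M: M0=0, M1=-10852/2121, M2=31670/2121, M3=-14020/2121, M4=2816/707, M5=0
seg 0: a=4, c=M0/2=0, d=(M1−M0)/(6·3)=-5426/19089, b=Δ0−h0·(2M0+M1)/6=4012/2121
seg 1: a=2, c=M1/2=-5426/2121, d=(M2−M1)/(6·1)=7087/2121, b=Δ1−h1·(2M1+M2)/6=-12266/2121
seg 2: a=-3, c=M2/2=15835/2121, d=(M3−M2)/(6·1)=-7615/2121, b=Δ2−h2·(2M2+M3)/6=-619/707
seg 3: a=0, c=M3/2=-7010/2121, d=(M4−M3)/(6·3)=11234/19089, b=Δ3−h3·(2M3+M4)/6=6968/2121
seg 4: a=-4, c=M4/2=1408/707, d=(M5−M4)/(6·2)=-704/2121, b=Δ4−h4·(2M4+M5)/6=-1390/2121
t_q=19/4 → seg 2, τ=3/4; S=-3+-619/707·τ+15835/2121·τ²+-7615/2121·τ³=-43971/45248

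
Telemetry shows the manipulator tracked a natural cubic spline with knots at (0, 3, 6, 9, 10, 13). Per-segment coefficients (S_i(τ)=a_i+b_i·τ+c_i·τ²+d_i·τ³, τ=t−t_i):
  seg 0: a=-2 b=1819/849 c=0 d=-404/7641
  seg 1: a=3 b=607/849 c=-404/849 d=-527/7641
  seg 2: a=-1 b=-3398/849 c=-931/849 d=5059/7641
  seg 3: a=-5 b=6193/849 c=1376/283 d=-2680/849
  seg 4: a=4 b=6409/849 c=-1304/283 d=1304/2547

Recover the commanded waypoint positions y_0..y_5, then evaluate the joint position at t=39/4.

y_0 = S_0(0) = a_0 = -2
y_1 = S_1(0) = a_1 = 3
y_2 = S_2(0) = a_2 = -1
y_3 = S_3(0) = a_3 = -5
y_4 = S_4(0) = a_4 = 4
y_5 = S_4(3) = -1
t_q=39/4 is in segment 3 (τ=3/4); S_3(τ)=4243/2264

y_0=-2 y_1=3 y_2=-1 y_3=-5 y_4=4 y_5=-1
S(39/4) = 4243/2264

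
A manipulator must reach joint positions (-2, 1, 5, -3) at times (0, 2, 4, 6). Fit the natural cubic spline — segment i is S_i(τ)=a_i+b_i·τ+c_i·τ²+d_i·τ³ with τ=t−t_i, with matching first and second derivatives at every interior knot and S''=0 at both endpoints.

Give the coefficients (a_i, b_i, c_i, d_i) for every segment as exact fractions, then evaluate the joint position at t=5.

  seg 0: a=-2 b=29/30 c=0 d=2/15
  seg 1: a=1 b=77/30 c=4/5 d=-13/24
  seg 2: a=5 b=-11/15 c=-49/20 d=49/120
S(5) = 89/40

Δ: Δ0=3/2, Δ1=2, Δ2=-4
row 1: diag=8, rhs=3; c'=1/4, d'=3/8
row 2: denom=8−2·1/4=15/2; d'=(-36−2·3/8)/(15/2)=-49/10
back: M2=-49/10
back: M1=3/8−1/4·-49/10=8/5
M: M0=0, M1=8/5, M2=-49/10, M3=0
seg 0: a=-2, c=M0/2=0, d=(M1−M0)/(6·2)=2/15, b=Δ0−h0·(2M0+M1)/6=29/30
seg 1: a=1, c=M1/2=4/5, d=(M2−M1)/(6·2)=-13/24, b=Δ1−h1·(2M1+M2)/6=77/30
seg 2: a=5, c=M2/2=-49/20, d=(M3−M2)/(6·2)=49/120, b=Δ2−h2·(2M2+M3)/6=-11/15
t_q=5 → seg 2, τ=1; S=5+-11/15·τ+-49/20·τ²+49/120·τ³=89/40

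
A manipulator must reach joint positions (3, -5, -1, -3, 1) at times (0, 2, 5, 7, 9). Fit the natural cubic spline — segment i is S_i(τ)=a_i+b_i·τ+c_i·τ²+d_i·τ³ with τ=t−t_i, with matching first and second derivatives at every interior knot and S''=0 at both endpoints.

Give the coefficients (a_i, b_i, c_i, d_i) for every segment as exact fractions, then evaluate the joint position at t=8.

  seg 0: a=3 b=-2783/516 c=0 d=719/2064
  seg 1: a=-5 b=-313/258 c=719/344 d=-427/1032
  seg 2: a=-1 b=161/1032 c=-281/172 d=2179/4128
  seg 3: a=-3 b=-23/516 c=1055/688 d=-1055/4128
S(8) = -2431/1376

Δ: Δ0=-4, Δ1=4/3, Δ2=-1, Δ3=2
row 1: diag=10, rhs=32; c'=3/10, d'=16/5
row 2: denom=10−3·3/10=91/10; d'=(-14−3·16/5)/(91/10)=-236/91
row 3: denom=8−2·20/91=688/91; d'=(18−2·-236/91)/(688/91)=1055/344
back: M3=1055/344
back: M2=-236/91−20/91·1055/344=-281/86
back: M1=16/5−3/10·-281/86=719/172
M: M0=0, M1=719/172, M2=-281/86, M3=1055/344, M4=0
seg 0: a=3, c=M0/2=0, d=(M1−M0)/(6·2)=719/2064, b=Δ0−h0·(2M0+M1)/6=-2783/516
seg 1: a=-5, c=M1/2=719/344, d=(M2−M1)/(6·3)=-427/1032, b=Δ1−h1·(2M1+M2)/6=-313/258
seg 2: a=-1, c=M2/2=-281/172, d=(M3−M2)/(6·2)=2179/4128, b=Δ2−h2·(2M2+M3)/6=161/1032
seg 3: a=-3, c=M3/2=1055/688, d=(M4−M3)/(6·2)=-1055/4128, b=Δ3−h3·(2M3+M4)/6=-23/516
t_q=8 → seg 3, τ=1; S=-3+-23/516·τ+1055/688·τ²+-1055/4128·τ³=-2431/1376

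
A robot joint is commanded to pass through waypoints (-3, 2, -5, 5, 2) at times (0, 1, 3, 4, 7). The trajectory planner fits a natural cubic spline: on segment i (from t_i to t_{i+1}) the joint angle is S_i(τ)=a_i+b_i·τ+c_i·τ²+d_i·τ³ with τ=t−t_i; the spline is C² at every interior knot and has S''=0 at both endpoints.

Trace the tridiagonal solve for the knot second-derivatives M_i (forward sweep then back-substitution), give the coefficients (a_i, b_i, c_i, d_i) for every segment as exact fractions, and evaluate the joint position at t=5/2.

Δ: Δ0=5, Δ1=-7/2, Δ2=10, Δ3=-1
row 1: diag=6, rhs=-51; c'=1/3, d'=-17/2
row 2: denom=6−2·1/3=16/3; d'=(81−2·-17/2)/(16/3)=147/8
row 3: denom=8−1·3/16=125/16; d'=(-66−1·147/8)/(125/16)=-54/5
back: M3=-54/5
back: M2=147/8−3/16·-54/5=102/5
back: M1=-17/2−1/3·102/5=-153/10
M: M0=0, M1=-153/10, M2=102/5, M3=-54/5, M4=0
seg 0: a=-3, c=M0/2=0, d=(M1−M0)/(6·1)=-51/20, b=Δ0−h0·(2M0+M1)/6=151/20
seg 1: a=2, c=M1/2=-153/20, d=(M2−M1)/(6·2)=119/40, b=Δ1−h1·(2M1+M2)/6=-1/10
seg 2: a=-5, c=M2/2=51/5, d=(M3−M2)/(6·1)=-26/5, b=Δ2−h2·(2M2+M3)/6=5
seg 3: a=5, c=M3/2=-27/5, d=(M4−M3)/(6·3)=3/5, b=Δ3−h3·(2M3+M4)/6=49/5
t_q=5/2 → seg 1, τ=3/2; S=2+-1/10·τ+-153/20·τ²+119/40·τ³=-1703/320

  seg 0: a=-3 b=151/20 c=0 d=-51/20
  seg 1: a=2 b=-1/10 c=-153/20 d=119/40
  seg 2: a=-5 b=5 c=51/5 d=-26/5
  seg 3: a=5 b=49/5 c=-27/5 d=3/5
S(5/2) = -1703/320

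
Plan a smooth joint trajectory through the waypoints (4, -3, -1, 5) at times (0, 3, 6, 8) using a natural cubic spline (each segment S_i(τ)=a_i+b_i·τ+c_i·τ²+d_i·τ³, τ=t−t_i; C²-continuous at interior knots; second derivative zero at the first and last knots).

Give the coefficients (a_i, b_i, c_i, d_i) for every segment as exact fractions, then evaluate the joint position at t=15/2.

Δ: Δ0=-7/3, Δ1=2/3, Δ2=3
row 1: diag=12, rhs=18; c'=1/4, d'=3/2
row 2: denom=10−3·1/4=37/4; d'=(14−3·3/2)/(37/4)=38/37
back: M2=38/37
back: M1=3/2−1/4·38/37=46/37
M: M0=0, M1=46/37, M2=38/37, M3=0
seg 0: a=4, c=M0/2=0, d=(M1−M0)/(6·3)=23/333, b=Δ0−h0·(2M0+M1)/6=-328/111
seg 1: a=-3, c=M1/2=23/37, d=(M2−M1)/(6·3)=-4/333, b=Δ1−h1·(2M1+M2)/6=-121/111
seg 2: a=-1, c=M2/2=19/37, d=(M3−M2)/(6·2)=-19/222, b=Δ2−h2·(2M2+M3)/6=257/111
t_q=15/2 → seg 2, τ=3/2; S=-1+257/111·τ+19/37·τ²+-19/222·τ³=1977/592

  seg 0: a=4 b=-328/111 c=0 d=23/333
  seg 1: a=-3 b=-121/111 c=23/37 d=-4/333
  seg 2: a=-1 b=257/111 c=19/37 d=-19/222
S(15/2) = 1977/592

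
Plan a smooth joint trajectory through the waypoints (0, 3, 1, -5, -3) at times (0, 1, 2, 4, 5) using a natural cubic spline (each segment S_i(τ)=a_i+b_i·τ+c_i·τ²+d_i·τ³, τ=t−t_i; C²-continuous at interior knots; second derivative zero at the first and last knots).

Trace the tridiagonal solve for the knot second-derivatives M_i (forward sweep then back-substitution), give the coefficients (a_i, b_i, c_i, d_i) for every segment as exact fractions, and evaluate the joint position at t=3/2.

  seg 0: a=0 b=255/61 c=0 d=-72/61
  seg 1: a=3 b=39/61 c=-216/61 d=55/61
  seg 2: a=1 b=-228/61 c=-51/61 d=147/244
  seg 3: a=-5 b=9/61 c=339/122 d=-113/122
S(3/2) = 1243/488

Δ: Δ0=3, Δ1=-2, Δ2=-3, Δ3=2
row 1: diag=4, rhs=-30; c'=1/4, d'=-15/2
row 2: denom=6−1·1/4=23/4; d'=(-6−1·-15/2)/(23/4)=6/23
row 3: denom=6−2·8/23=122/23; d'=(30−2·6/23)/(122/23)=339/61
back: M3=339/61
back: M2=6/23−8/23·339/61=-102/61
back: M1=-15/2−1/4·-102/61=-432/61
M: M0=0, M1=-432/61, M2=-102/61, M3=339/61, M4=0
seg 0: a=0, c=M0/2=0, d=(M1−M0)/(6·1)=-72/61, b=Δ0−h0·(2M0+M1)/6=255/61
seg 1: a=3, c=M1/2=-216/61, d=(M2−M1)/(6·1)=55/61, b=Δ1−h1·(2M1+M2)/6=39/61
seg 2: a=1, c=M2/2=-51/61, d=(M3−M2)/(6·2)=147/244, b=Δ2−h2·(2M2+M3)/6=-228/61
seg 3: a=-5, c=M3/2=339/122, d=(M4−M3)/(6·1)=-113/122, b=Δ3−h3·(2M3+M4)/6=9/61
t_q=3/2 → seg 1, τ=1/2; S=3+39/61·τ+-216/61·τ²+55/61·τ³=1243/488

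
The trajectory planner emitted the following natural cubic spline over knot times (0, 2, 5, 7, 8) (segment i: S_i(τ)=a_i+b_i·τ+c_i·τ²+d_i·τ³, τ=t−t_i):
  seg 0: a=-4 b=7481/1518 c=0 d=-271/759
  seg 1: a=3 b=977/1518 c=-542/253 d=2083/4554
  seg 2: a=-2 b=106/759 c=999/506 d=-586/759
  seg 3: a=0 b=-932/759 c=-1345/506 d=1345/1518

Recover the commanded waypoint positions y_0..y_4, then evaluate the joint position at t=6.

y_0=-4 y_1=3 y_2=-2 y_3=0 y_4=-3
S(6) = -333/506

y_0 = S_0(0) = a_0 = -4
y_1 = S_1(0) = a_1 = 3
y_2 = S_2(0) = a_2 = -2
y_3 = S_3(0) = a_3 = 0
y_4 = S_3(1) = -3
t_q=6 is in segment 2 (τ=1); S_2(τ)=-333/506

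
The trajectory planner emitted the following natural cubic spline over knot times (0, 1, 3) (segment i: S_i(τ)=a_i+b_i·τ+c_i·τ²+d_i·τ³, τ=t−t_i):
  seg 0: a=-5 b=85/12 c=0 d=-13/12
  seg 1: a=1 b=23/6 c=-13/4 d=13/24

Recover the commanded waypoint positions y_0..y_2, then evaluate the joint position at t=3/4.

y_0 = S_0(0) = a_0 = -5
y_1 = S_1(0) = a_1 = 1
y_2 = S_1(2) = 0
t_q=3/4 is in segment 0 (τ=3/4); S_0(τ)=-37/256

y_0=-5 y_1=1 y_2=0
S(3/4) = -37/256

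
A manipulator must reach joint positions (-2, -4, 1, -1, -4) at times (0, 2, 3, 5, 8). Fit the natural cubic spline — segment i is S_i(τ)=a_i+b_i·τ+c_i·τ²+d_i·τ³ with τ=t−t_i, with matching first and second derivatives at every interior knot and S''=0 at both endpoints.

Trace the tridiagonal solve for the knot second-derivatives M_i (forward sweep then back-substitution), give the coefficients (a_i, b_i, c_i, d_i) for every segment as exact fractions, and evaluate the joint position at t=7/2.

Δ: Δ0=-1, Δ1=5, Δ2=-1, Δ3=-1
row 1: diag=6, rhs=36; c'=1/6, d'=6
row 2: denom=6−1·1/6=35/6; d'=(-36−1·6)/(35/6)=-36/5
row 3: denom=10−2·12/35=326/35; d'=(0−2·-36/5)/(326/35)=252/163
back: M3=252/163
back: M2=-36/5−12/35·252/163=-1260/163
back: M1=6−1/6·-1260/163=1188/163
M: M0=0, M1=1188/163, M2=-1260/163, M3=252/163, M4=0
seg 0: a=-2, c=M0/2=0, d=(M1−M0)/(6·2)=99/163, b=Δ0−h0·(2M0+M1)/6=-559/163
seg 1: a=-4, c=M1/2=594/163, d=(M2−M1)/(6·1)=-408/163, b=Δ1−h1·(2M1+M2)/6=629/163
seg 2: a=1, c=M2/2=-630/163, d=(M3−M2)/(6·2)=126/163, b=Δ2−h2·(2M2+M3)/6=593/163
seg 3: a=-1, c=M3/2=126/163, d=(M4−M3)/(6·3)=-14/163, b=Δ3−h3·(2M3+M4)/6=-415/163
t_q=7/2 → seg 2, τ=1/2; S=1+593/163·τ+-630/163·τ²+126/163·τ³=1271/652

  seg 0: a=-2 b=-559/163 c=0 d=99/163
  seg 1: a=-4 b=629/163 c=594/163 d=-408/163
  seg 2: a=1 b=593/163 c=-630/163 d=126/163
  seg 3: a=-1 b=-415/163 c=126/163 d=-14/163
S(7/2) = 1271/652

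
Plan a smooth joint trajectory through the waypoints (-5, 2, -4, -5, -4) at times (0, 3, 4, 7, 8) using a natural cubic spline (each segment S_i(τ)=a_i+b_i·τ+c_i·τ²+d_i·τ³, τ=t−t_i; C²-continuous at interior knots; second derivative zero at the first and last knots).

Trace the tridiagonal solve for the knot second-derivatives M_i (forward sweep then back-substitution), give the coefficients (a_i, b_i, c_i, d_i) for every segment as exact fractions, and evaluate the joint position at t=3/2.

  seg 0: a=-5 b=2507/432 c=0 d=-1499/3888
  seg 1: a=2 b=-995/216 c=-1499/432 d=299/144
  seg 2: a=-4 b=-2297/432 c=149/54 d=-1423/3888
  seg 3: a=-5 b=293/216 c=-77/144 d=77/432
S(3/2) = 923/384

Δ: Δ0=7/3, Δ1=-6, Δ2=-1/3, Δ3=1
row 1: diag=8, rhs=-50; c'=1/8, d'=-25/4
row 2: denom=8−1·1/8=63/8; d'=(34−1·-25/4)/(63/8)=46/9
row 3: denom=8−3·8/21=48/7; d'=(8−3·46/9)/(48/7)=-77/72
back: M3=-77/72
back: M2=46/9−8/21·-77/72=149/27
back: M1=-25/4−1/8·149/27=-1499/216
M: M0=0, M1=-1499/216, M2=149/27, M3=-77/72, M4=0
seg 0: a=-5, c=M0/2=0, d=(M1−M0)/(6·3)=-1499/3888, b=Δ0−h0·(2M0+M1)/6=2507/432
seg 1: a=2, c=M1/2=-1499/432, d=(M2−M1)/(6·1)=299/144, b=Δ1−h1·(2M1+M2)/6=-995/216
seg 2: a=-4, c=M2/2=149/54, d=(M3−M2)/(6·3)=-1423/3888, b=Δ2−h2·(2M2+M3)/6=-2297/432
seg 3: a=-5, c=M3/2=-77/144, d=(M4−M3)/(6·1)=77/432, b=Δ3−h3·(2M3+M4)/6=293/216
t_q=3/2 → seg 0, τ=3/2; S=-5+2507/432·τ+0·τ²+-1499/3888·τ³=923/384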